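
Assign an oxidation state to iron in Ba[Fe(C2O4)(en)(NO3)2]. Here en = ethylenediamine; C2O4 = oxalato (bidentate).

+2

1 barium outside the brackets (+2 each) → the complex ion is 2−.
Ligand charges: 1×en neutral; 1×C2O4 = -2; 2×NO3 = -2; sum -4.
Fe + (-4) = 2− ⇒ Fe is +2.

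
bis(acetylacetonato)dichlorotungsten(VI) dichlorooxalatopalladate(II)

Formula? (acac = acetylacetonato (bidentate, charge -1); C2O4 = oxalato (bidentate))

Cation [W…]: ligand charges -4, W(VI) ⇒ ion charge 2+.
Anion [Pd…]: ligand charges -4, Pd(II) ⇒ ion charge 2−.
One 2+ cation balances one 2− anion.

[W(acac)2Cl2][Pd(C2O4)Cl2]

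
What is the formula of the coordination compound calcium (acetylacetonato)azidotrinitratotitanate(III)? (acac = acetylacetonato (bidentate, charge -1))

Ca[Ti(acac)(N3)(NO3)3]

Ligands: 3 nitrato (NO3, -1), 1 azido (N3, -1), 1 acetylacetonato (acac, -1). Ligand charge sum = -5.
With Ti in oxidation state +3, the complex ion is [Ti...]^2−.
Charge balance with calcium (+2) requires 1 complex ion per 1 calcium.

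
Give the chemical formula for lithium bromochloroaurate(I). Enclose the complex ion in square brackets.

Li[AuBrCl]

Ligands: 1 bromo (Br, -1), 1 chloro (Cl, -1). Ligand charge sum = -2.
Charge balance with lithium (+1) requires 1 complex ion per 1 lithium.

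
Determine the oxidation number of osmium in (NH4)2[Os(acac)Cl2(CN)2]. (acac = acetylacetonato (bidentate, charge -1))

2 ammonium outside the brackets (+1 each) → the complex ion is 2−.
Ligand charges: 2×CN = -2; 1×acac = -1; 2×Cl = -2; sum -5.
Os + (-5) = 2− ⇒ Os is +3.

+3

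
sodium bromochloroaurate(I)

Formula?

Na[AuBrCl]

Ligands: 1 bromo (Br, -1), 1 chloro (Cl, -1). Ligand charge sum = -2.
With Au in oxidation state +1, the complex ion is [Au...]^1−.
Charge balance with sodium (+1) requires 1 complex ion per 1 sodium.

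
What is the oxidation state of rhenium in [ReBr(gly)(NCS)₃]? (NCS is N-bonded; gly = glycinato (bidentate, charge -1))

No counter-ion: the bracketed complex is neutral.
Ligand charges: 3×NCS = -3; 1×gly = -1; 1×Br = -1; sum -5.
Re + (-5) = 0 ⇒ Re is +5.

+5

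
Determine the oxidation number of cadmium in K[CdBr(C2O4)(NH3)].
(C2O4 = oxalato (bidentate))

1 potassium outside the brackets (+1 each) → the complex ion is 1−.
Ligand charges: 1×Br = -1; 1×NH3 neutral; 1×C2O4 = -2; sum -3.
Cd + (-3) = 1− ⇒ Cd is +2.

+2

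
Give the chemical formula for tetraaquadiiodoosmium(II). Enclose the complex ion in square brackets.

Ligands: 2 iodo (I, -1), 4 aqua (H2O, neutral). Ligand charge sum = -2.
With Os in oxidation state +2, the complex ion is [Os...].

[Os(H2O)4I2]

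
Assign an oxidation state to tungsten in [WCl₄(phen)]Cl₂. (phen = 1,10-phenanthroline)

2 chloride outside the brackets (-1 each) → the complex ion is 2+.
Ligand charges: 1×phen neutral; 4×Cl = -4; sum -4.
W + (-4) = 2+ ⇒ W is +6.

+6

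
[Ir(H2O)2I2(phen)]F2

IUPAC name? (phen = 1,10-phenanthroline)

The 2 fluoride counter-ions carry a total charge of -2, so each complex ion is 2+.
Ligand charges: 2×iodo (-1 each), 2×aqua (neutral), 1×1,10-phenanthroline (neutral); total -2. So Ir + (-2) = 2+, giving Ir = +4.
Ligands are named alphabetically: aqua before iodo before phenanthroline.

diaquadiiodo(1,10-phenanthroline)iridium(IV) fluoride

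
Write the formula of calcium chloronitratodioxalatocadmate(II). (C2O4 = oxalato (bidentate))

Ca2[Cd(C2O4)2Cl(NO3)]

Ligands: 2 oxalato (C2O4, -2), 1 nitrato (NO3, -1), 1 chloro (Cl, -1). Ligand charge sum = -6.
With Cd in oxidation state +2, the complex ion is [Cd...]^4−.
Charge balance with calcium (+2) requires 1 complex ion per 2 calcium.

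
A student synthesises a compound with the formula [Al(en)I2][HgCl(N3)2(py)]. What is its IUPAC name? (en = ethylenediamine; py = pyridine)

Aluminium is always +3 in its complexes; the cation's ligand charges sum to -2, so the complex cation is 1+.
A 1:1 salt means the anion carries the equal and opposite charge, 1−.
Anion: ligand charges sum to -3; for the ion to be 1−, Hg = +2.

(ethylenediamine)diiodoaluminium(III) diazidochloro(pyridine)mercurate(II)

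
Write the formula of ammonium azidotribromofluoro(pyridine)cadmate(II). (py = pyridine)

(NH4)3[CdBr3F(N3)(py)]

Ligands: 1 pyridine (py, neutral), 1 azido (N3, -1), 3 bromo (Br, -1), 1 fluoro (F, -1). Ligand charge sum = -5.
With Cd in oxidation state +2, the complex ion is [Cd...]^3−.
Charge balance with ammonium (+1) requires 1 complex ion per 3 ammonium.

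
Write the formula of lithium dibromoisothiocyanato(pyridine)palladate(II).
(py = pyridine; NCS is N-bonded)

Ligands: 1 pyridine (py, neutral), 1 isothiocyanato (NCS, -1), 2 bromo (Br, -1). Ligand charge sum = -3.
Charge balance with lithium (+1) requires 1 complex ion per 1 lithium.

Li[PdBr2(NCS)(py)]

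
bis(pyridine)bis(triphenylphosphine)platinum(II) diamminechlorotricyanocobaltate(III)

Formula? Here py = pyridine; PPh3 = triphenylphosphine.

[Pt(PPh3)2(py)2][CoCl(CN)3(NH3)2]2

Cation [Pt…]: ligand charges 0, Pt(II) ⇒ ion charge 2+.
Anion [Co…]: ligand charges -4, Co(III) ⇒ ion charge 1−.
One 2+ cation requires 2 of the 1− anion.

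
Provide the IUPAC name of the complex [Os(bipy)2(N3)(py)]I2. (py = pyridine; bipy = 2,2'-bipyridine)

The 2 iodide counter-ions carry a total charge of -2, so each complex ion is 2+.
Ligand charges: 1×pyridine (neutral), 2×2,2'-bipyridine (neutral), 1×azido (-1 each); total -1. So Os + (-1) = 2+, giving Os = +3.
Ligands are named alphabetically: azido before bipyridine before pyridine.

azidobis(2,2'-bipyridine)(pyridine)osmium(III) iodide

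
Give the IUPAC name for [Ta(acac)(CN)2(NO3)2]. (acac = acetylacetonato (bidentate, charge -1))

There is no counter-ion, so the complex is neutral overall.
Ligand charges: 1×acetylacetonato (-1 each), 2×cyano (-1 each), 2×nitrato (-1 each); total -5. So Ta + (-5) = 0, giving Ta = +5.
Ligands are named alphabetically: acetylacetonato before cyano before nitrato.

(acetylacetonato)dicyanodinitratotantalum(V)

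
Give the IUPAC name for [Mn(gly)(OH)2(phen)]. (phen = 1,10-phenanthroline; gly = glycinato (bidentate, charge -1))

(glycinato)dihydroxo(1,10-phenanthroline)manganese(III)

There is no counter-ion, so the complex is neutral overall.
Ligand charges: 1×1,10-phenanthroline (neutral), 2×hydroxo (-1 each), 1×glycinato (-1 each); total -3. So Mn + (-3) = 0, giving Mn = +3.
Ligands are named alphabetically: glycinato before hydroxo before phenanthroline.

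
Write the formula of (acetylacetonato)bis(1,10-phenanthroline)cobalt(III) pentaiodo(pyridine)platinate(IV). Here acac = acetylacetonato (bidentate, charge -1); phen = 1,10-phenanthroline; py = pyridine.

Cation [Co…]: ligand charges -1, Co(III) ⇒ ion charge 2+.
Anion [Pt…]: ligand charges -5, Pt(IV) ⇒ ion charge 1−.
One 2+ cation requires 2 of the 1− anion.

[Co(acac)(phen)2][PtI5(py)]2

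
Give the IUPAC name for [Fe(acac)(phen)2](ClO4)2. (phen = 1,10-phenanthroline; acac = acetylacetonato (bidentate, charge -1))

(acetylacetonato)bis(1,10-phenanthroline)iron(III) perchlorate

The 2 perchlorate counter-ions carry a total charge of -2, so each complex ion is 2+.
Ligand charges: 2×1,10-phenanthroline (neutral), 1×acetylacetonato (-1 each); total -1. So Fe + (-1) = 2+, giving Fe = +3.
Ligands are named alphabetically: acetylacetonato before phenanthroline.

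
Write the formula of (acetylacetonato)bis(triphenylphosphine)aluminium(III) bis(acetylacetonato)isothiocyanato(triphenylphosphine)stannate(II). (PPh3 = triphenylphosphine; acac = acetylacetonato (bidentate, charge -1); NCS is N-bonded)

Cation [Al…]: ligand charges -1, Al(III) ⇒ ion charge 2+.
Anion [Sn…]: ligand charges -3, Sn(II) ⇒ ion charge 1−.
One 2+ cation requires 2 of the 1− anion.

[Al(acac)(PPh3)2][Sn(acac)2(NCS)(PPh3)]2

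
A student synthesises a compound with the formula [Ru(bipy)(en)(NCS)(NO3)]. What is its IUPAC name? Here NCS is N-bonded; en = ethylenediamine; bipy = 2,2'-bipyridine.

(2,2'-bipyridine)(ethylenediamine)isothiocyanatonitratoruthenium(II)

There is no counter-ion, so the complex is neutral overall.
Ligand charges: 1×nitrato (-1 each), 1×isothiocyanato (-1 each), 1×ethylenediamine (neutral), 1×2,2'-bipyridine (neutral); total -2. So Ru + (-2) = 0, giving Ru = +2.
Ligands are named alphabetically: bipyridine before ethylenediamine before isothiocyanato before nitrato.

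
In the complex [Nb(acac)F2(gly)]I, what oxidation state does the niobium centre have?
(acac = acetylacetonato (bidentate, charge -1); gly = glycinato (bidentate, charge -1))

1 iodide outside the brackets (-1 each) → the complex ion is 1+.
Ligand charges: 2×F = -2; 1×acac = -1; 1×gly = -1; sum -4.
Nb + (-4) = 1+ ⇒ Nb is +5.

+5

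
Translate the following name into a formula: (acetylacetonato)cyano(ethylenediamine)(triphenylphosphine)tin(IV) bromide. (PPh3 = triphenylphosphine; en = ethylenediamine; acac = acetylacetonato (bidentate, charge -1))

[Sn(acac)(CN)(en)(PPh3)]Br2

Ligands: 1 triphenylphosphine (PPh3, neutral), 1 ethylenediamine (en, neutral), 1 acetylacetonato (acac, -1), 1 cyano (CN, -1). Ligand charge sum = -2.
Charge balance with bromide (-1) requires 1 complex ion per 2 bromide.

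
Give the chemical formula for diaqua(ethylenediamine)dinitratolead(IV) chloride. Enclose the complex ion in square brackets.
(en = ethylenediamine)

Ligands: 1 ethylenediamine (en, neutral), 2 nitrato (NO3, -1), 2 aqua (H2O, neutral). Ligand charge sum = -2.
Charge balance with chloride (-1) requires 1 complex ion per 2 chloride.

[Pb(en)(H2O)2(NO3)2]Cl2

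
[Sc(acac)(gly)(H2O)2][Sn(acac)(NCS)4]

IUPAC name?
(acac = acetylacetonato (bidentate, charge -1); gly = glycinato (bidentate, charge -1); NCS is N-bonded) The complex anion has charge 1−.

Both ions are complex: the cation is named first with the plain metal name, the anion second with the -ate form; each ion's ligands are alphabetised independently.
The complex anion is given as 1−; its ligand charges sum to -5, so Sn = +4.
A 1:1 salt means the cation carries the equal and opposite charge, 1+.
Cation: ligand charges sum to -2; for the ion to be 1+, Sc = +3.

(acetylacetonato)diaqua(glycinato)scandium(III) (acetylacetonato)tetraisothiocyanatostannate(IV)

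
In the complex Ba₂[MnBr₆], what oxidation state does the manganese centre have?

+2

2 barium outside the brackets (+2 each) → the complex ion is 4−.
Ligand charges: 6×Br = -6; sum -6.
Mn + (-6) = 4− ⇒ Mn is +2.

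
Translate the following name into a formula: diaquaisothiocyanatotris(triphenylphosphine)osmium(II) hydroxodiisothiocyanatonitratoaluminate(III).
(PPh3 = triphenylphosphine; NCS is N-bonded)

Cation [Os…]: ligand charges -1, Os(II) ⇒ ion charge 1+.
Anion [Al…]: ligand charges -4, Al(III) ⇒ ion charge 1−.
One 1+ cation balances one 1− anion.

[Os(H2O)2(NCS)(PPh3)3][Al(NCS)2(NO3)(OH)]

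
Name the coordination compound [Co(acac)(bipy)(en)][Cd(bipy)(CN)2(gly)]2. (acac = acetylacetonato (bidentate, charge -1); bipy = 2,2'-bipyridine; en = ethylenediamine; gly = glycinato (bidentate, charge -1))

(acetylacetonato)(2,2'-bipyridine)(ethylenediamine)cobalt(III) (2,2'-bipyridine)dicyano(glycinato)cadmate(II)

Both ions are complex: the cation is named first with the plain metal name, the anion second with the -ate form; each ion's ligands are alphabetised independently.
Cadmium is always +2 in its complexes; the anion's ligand charges sum to -3, so the complex anion is 1−.
With 2 anions per cation, the cation must be 2×1 = 2+.
Cation: ligand charges sum to -1; for the ion to be 2+, Co = +3.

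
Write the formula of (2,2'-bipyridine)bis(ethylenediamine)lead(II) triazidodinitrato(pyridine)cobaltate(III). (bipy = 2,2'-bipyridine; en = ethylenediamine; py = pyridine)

Cation [Pb…]: ligand charges 0, Pb(II) ⇒ ion charge 2+.
Anion [Co…]: ligand charges -5, Co(III) ⇒ ion charge 2−.
One 2+ cation balances one 2− anion.

[Pb(bipy)(en)2][Co(N3)3(NO3)2(py)]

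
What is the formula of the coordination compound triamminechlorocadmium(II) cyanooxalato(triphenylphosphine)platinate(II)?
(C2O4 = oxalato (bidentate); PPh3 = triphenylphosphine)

[CdCl(NH3)3][Pt(C2O4)(CN)(PPh3)]

Cation [Cd…]: ligand charges -1, Cd(II) ⇒ ion charge 1+.
Anion [Pt…]: ligand charges -3, Pt(II) ⇒ ion charge 1−.
One 1+ cation balances one 1− anion.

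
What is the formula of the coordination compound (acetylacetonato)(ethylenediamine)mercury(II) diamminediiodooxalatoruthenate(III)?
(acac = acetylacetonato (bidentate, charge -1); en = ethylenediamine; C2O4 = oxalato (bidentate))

Cation [Hg…]: ligand charges -1, Hg(II) ⇒ ion charge 1+.
Anion [Ru…]: ligand charges -4, Ru(III) ⇒ ion charge 1−.
One 1+ cation balances one 1− anion.

[Hg(acac)(en)][Ru(C2O4)I2(NH3)2]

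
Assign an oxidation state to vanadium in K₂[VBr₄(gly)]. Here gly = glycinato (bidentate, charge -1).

+3

2 potassium outside the brackets (+1 each) → the complex ion is 2−.
Ligand charges: 4×Br = -4; 1×gly = -1; sum -5.
V + (-5) = 2− ⇒ V is +3.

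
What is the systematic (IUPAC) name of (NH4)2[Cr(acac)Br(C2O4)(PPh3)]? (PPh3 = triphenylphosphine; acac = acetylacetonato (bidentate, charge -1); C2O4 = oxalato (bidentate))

The 2 ammonium counter-ions carry a total charge of +2, so each complex ion is 2−.
Ligand charges: 1×triphenylphosphine (neutral), 1×acetylacetonato (-1 each), 1×oxalato (-2 each), 1×bromo (-1 each); total -4. So Cr + (-4) = 2−, giving Cr = +2.
Ligands are named alphabetically: acetylacetonato before bromo before oxalato before triphenylphosphine.
The complex ion is anionic, so chromium takes the -ate form chromate(II).

ammonium (acetylacetonato)bromooxalato(triphenylphosphine)chromate(II)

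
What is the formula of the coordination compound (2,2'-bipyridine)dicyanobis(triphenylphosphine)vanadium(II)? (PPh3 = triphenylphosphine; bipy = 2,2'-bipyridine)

[V(bipy)(CN)2(PPh3)2]

Ligands: 2 cyano (CN, -1), 2 triphenylphosphine (PPh3, neutral), 1 2,2'-bipyridine (bipy, neutral). Ligand charge sum = -2.
With V in oxidation state +2, the complex ion is [V...].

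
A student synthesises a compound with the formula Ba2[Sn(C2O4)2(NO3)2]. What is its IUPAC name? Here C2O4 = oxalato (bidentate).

The 2 barium counter-ions carry a total charge of +4, so each complex ion is 4−.
Ligand charges: 2×nitrato (-1 each), 2×oxalato (-2 each); total -6. So Sn + (-6) = 4−, giving Sn = +2.
Ligands are named alphabetically: nitrato before oxalato.
The complex ion is anionic, so tin takes the -ate form stannate(II).

barium dinitratodioxalatostannate(II)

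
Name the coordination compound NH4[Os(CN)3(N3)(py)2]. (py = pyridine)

ammonium azidotricyanobis(pyridine)osmate(III)

The 1 ammonium counter-ion carries a total charge of +1, so each complex ion is 1−.
Ligand charges: 2×pyridine (neutral), 3×cyano (-1 each), 1×azido (-1 each); total -4. So Os + (-4) = 1−, giving Os = +3.
Ligands are named alphabetically: azido before cyano before pyridine.
The complex ion is anionic, so osmium takes the -ate form osmate(III).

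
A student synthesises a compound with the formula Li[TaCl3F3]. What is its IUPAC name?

lithium trichlorotrifluorotantalate(V)

The 1 lithium counter-ion carries a total charge of +1, so each complex ion is 1−.
Ligand charges: 3×fluoro (-1 each), 3×chloro (-1 each); total -6. So Ta + (-6) = 1−, giving Ta = +5.
Ligands are named alphabetically: chloro before fluoro.
The complex ion is anionic, so tantalum takes the -ate form tantalate(V).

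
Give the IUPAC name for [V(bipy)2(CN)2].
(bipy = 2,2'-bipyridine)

There is no counter-ion, so the complex is neutral overall.
Ligand charges: 2×cyano (-1 each), 2×2,2'-bipyridine (neutral); total -2. So V + (-2) = 0, giving V = +2.
Ligands are named alphabetically: bipyridine before cyano.

bis(2,2'-bipyridine)dicyanovanadium(II)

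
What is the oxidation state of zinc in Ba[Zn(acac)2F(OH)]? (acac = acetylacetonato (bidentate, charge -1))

+2

1 barium outside the brackets (+2 each) → the complex ion is 2−.
Ligand charges: 1×OH = -1; 2×acac = -2; 1×F = -1; sum -4.
Zn + (-4) = 2− ⇒ Zn is +2.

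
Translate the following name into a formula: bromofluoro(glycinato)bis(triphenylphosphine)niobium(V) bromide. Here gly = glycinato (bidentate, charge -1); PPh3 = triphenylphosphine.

[NbBrF(gly)(PPh3)2]Br2

Ligands: 1 bromo (Br, -1), 1 glycinato (gly, -1), 2 triphenylphosphine (PPh3, neutral), 1 fluoro (F, -1). Ligand charge sum = -3.
With Nb in oxidation state +5, the complex ion is [Nb...]^2+.
Charge balance with bromide (-1) requires 1 complex ion per 2 bromide.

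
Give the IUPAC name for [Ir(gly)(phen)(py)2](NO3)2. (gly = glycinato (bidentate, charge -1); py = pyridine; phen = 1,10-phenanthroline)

(glycinato)(1,10-phenanthroline)bis(pyridine)iridium(III) nitrate

The 2 nitrate counter-ions carry a total charge of -2, so each complex ion is 2+.
Ligand charges: 1×glycinato (-1 each), 2×pyridine (neutral), 1×1,10-phenanthroline (neutral); total -1. So Ir + (-1) = 2+, giving Ir = +3.
Ligands are named alphabetically: glycinato before phenanthroline before pyridine.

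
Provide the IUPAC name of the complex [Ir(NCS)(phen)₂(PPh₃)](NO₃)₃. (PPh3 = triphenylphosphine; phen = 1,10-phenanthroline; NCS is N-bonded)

The 3 nitrate counter-ions carry a total charge of -3, so each complex ion is 3+.
Ligand charges: 1×triphenylphosphine (neutral), 2×1,10-phenanthroline (neutral), 1×isothiocyanato (-1 each); total -1. So Ir + (-1) = 3+, giving Ir = +4.
Ligands are named alphabetically: isothiocyanato before phenanthroline before triphenylphosphine.

isothiocyanatobis(1,10-phenanthroline)(triphenylphosphine)iridium(IV) nitrate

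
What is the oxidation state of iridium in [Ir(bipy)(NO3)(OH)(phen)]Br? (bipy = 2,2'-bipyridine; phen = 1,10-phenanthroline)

1 bromide outside the brackets (-1 each) → the complex ion is 1+.
Ligand charges: 1×OH = -1; 1×bipy neutral; 1×NO3 = -1; 1×phen neutral; sum -2.
Ir + (-2) = 1+ ⇒ Ir is +3.

+3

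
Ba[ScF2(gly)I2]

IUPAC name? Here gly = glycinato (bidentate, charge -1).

The 1 barium counter-ion carries a total charge of +2, so each complex ion is 2−.
Ligand charges: 1×glycinato (-1 each), 2×iodo (-1 each), 2×fluoro (-1 each); total -5. So Sc + (-5) = 2−, giving Sc = +3.
Ligands are named alphabetically: fluoro before glycinato before iodo.
The complex ion is anionic, so scandium takes the -ate form scandate(III).

barium difluoro(glycinato)diiodoscandate(III)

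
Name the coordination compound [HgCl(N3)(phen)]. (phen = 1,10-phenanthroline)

azidochloro(1,10-phenanthroline)mercury(II)

There is no counter-ion, so the complex is neutral overall.
Ligand charges: 1×azido (-1 each), 1×chloro (-1 each), 1×1,10-phenanthroline (neutral); total -2. So Hg + (-2) = 0, giving Hg = +2.
Ligands are named alphabetically: azido before chloro before phenanthroline.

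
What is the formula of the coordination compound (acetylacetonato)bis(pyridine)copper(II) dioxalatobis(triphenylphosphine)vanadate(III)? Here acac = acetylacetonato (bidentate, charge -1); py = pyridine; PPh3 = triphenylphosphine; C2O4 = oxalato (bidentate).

Cation [Cu…]: ligand charges -1, Cu(II) ⇒ ion charge 1+.
Anion [V…]: ligand charges -4, V(III) ⇒ ion charge 1−.
One 1+ cation balances one 1− anion.

[Cu(acac)(py)2][V(C2O4)2(PPh3)2]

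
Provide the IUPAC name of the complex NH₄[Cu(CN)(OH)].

The 1 ammonium counter-ion carries a total charge of +1, so each complex ion is 1−.
Ligand charges: 1×cyano (-1 each), 1×hydroxo (-1 each); total -2. So Cu + (-2) = 1−, giving Cu = +1.
Ligands are named alphabetically: cyano before hydroxo.
The complex ion is anionic, so copper takes the -ate form cuprate(I).

ammonium cyanohydroxocuprate(I)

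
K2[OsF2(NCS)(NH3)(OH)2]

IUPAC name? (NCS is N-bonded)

The 2 potassium counter-ions carry a total charge of +2, so each complex ion is 2−.
Ligand charges: 1×isothiocyanato (-1 each), 1×ammine (neutral), 2×hydroxo (-1 each), 2×fluoro (-1 each); total -5. So Os + (-5) = 2−, giving Os = +3.
The complex ion is anionic, so osmium takes the -ate form osmate(III).

potassium amminedifluorodihydroxoisothiocyanatoosmate(III)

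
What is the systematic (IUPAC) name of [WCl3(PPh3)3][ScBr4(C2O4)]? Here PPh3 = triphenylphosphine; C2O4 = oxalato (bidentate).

Both ions are complex: the cation is named first with the plain metal name, the anion second with the -ate form; each ion's ligands are alphabetised independently.
Scandium is always +3 in its complexes; the anion's ligand charges sum to -6, so the complex anion is 3−.
A 1:1 salt means the cation carries the equal and opposite charge, 3+.
Cation: ligand charges sum to -3; for the ion to be 3+, W = +6.

trichlorotris(triphenylphosphine)tungsten(VI) tetrabromooxalatoscandate(III)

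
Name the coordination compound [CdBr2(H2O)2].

There is no counter-ion, so the complex is neutral overall.
Ligand charges: 2×aqua (neutral), 2×bromo (-1 each); total -2. So Cd + (-2) = 0, giving Cd = +2.
Ligands are named alphabetically: aqua before bromo.

diaquadibromocadmium(II)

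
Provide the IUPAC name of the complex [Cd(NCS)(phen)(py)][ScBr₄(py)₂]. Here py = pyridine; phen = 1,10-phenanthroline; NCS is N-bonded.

Both ions are complex: the cation is named first with the plain metal name, the anion second with the -ate form; each ion's ligands are alphabetised independently.
Cadmium is always +2 in its complexes; the cation's ligand charges sum to -1, so the complex cation is 1+.
A 1:1 salt means the anion carries the equal and opposite charge, 1−.
Anion: ligand charges sum to -4; for the ion to be 1−, Sc = +3.

isothiocyanato(1,10-phenanthroline)(pyridine)cadmium(II) tetrabromobis(pyridine)scandate(III)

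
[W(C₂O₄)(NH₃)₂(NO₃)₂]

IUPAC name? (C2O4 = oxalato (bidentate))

diamminedinitratooxalatotungsten(IV)

There is no counter-ion, so the complex is neutral overall.
Ligand charges: 2×ammine (neutral), 1×oxalato (-2 each), 2×nitrato (-1 each); total -4. So W + (-4) = 0, giving W = +4.
Ligands are named alphabetically: ammine before nitrato before oxalato.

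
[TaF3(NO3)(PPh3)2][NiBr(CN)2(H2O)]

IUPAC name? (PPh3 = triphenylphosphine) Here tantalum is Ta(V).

trifluoronitratobis(triphenylphosphine)tantalum(V) aquabromodicyanonickelate(II)

Both ions are complex: the cation is named first with the plain metal name, the anion second with the -ate form; each ion's ligands are alphabetised independently.
Ta is given as +5; the cation's ligand charges sum to -4, so the complex cation is 1+.
A 1:1 salt means the anion carries the equal and opposite charge, 1−.
Anion: ligand charges sum to -3; for the ion to be 1−, Ni = +2.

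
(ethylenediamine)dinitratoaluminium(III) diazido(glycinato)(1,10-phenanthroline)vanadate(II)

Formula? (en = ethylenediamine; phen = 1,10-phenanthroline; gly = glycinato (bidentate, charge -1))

[Al(en)(NO3)2][V(gly)(N3)2(phen)]

Cation [Al…]: ligand charges -2, Al(III) ⇒ ion charge 1+.
Anion [V…]: ligand charges -3, V(II) ⇒ ion charge 1−.
One 1+ cation balances one 1− anion.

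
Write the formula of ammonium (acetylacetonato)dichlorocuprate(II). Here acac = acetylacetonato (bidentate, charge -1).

Ligands: 2 chloro (Cl, -1), 1 acetylacetonato (acac, -1). Ligand charge sum = -3.
With Cu in oxidation state +2, the complex ion is [Cu...]^1−.
Charge balance with ammonium (+1) requires 1 complex ion per 1 ammonium.

NH4[Cu(acac)Cl2]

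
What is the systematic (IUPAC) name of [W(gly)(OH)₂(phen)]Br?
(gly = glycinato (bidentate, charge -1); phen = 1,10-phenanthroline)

(glycinato)dihydroxo(1,10-phenanthroline)tungsten(IV) bromide

The 1 bromide counter-ion carries a total charge of -1, so each complex ion is 1+.
Ligand charges: 1×glycinato (-1 each), 1×1,10-phenanthroline (neutral), 2×hydroxo (-1 each); total -3. So W + (-3) = 1+, giving W = +4.
Ligands are named alphabetically: glycinato before hydroxo before phenanthroline.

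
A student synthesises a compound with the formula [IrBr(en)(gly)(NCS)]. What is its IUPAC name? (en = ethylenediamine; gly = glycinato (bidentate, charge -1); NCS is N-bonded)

There is no counter-ion, so the complex is neutral overall.
Ligand charges: 1×ethylenediamine (neutral), 1×glycinato (-1 each), 1×isothiocyanato (-1 each), 1×bromo (-1 each); total -3. So Ir + (-3) = 0, giving Ir = +3.
Ligands are named alphabetically: bromo before ethylenediamine before glycinato before isothiocyanato.

bromo(ethylenediamine)(glycinato)isothiocyanatoiridium(III)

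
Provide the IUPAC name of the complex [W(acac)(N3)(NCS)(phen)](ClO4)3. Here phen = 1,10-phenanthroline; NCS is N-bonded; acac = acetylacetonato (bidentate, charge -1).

The 3 perchlorate counter-ions carry a total charge of -3, so each complex ion is 3+.
Ligand charges: 1×1,10-phenanthroline (neutral), 1×isothiocyanato (-1 each), 1×acetylacetonato (-1 each), 1×azido (-1 each); total -3. So W + (-3) = 3+, giving W = +6.
Ligands are named alphabetically: acetylacetonato before azido before isothiocyanato before phenanthroline.

(acetylacetonato)azidoisothiocyanato(1,10-phenanthroline)tungsten(VI) perchlorate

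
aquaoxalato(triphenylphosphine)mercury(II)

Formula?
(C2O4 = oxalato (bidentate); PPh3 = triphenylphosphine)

Ligands: 1 oxalato (C2O4, -2), 1 triphenylphosphine (PPh3, neutral), 1 aqua (H2O, neutral). Ligand charge sum = -2.
With Hg in oxidation state +2, the complex ion is [Hg...].

[Hg(C2O4)(H2O)(PPh3)]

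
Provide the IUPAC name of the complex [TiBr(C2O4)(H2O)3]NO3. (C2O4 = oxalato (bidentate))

The 1 nitrate counter-ion carries a total charge of -1, so each complex ion is 1+.
Ligand charges: 1×oxalato (-2 each), 3×aqua (neutral), 1×bromo (-1 each); total -3. So Ti + (-3) = 1+, giving Ti = +4.
Ligands are named alphabetically: aqua before bromo before oxalato.

triaquabromooxalatotitanium(IV) nitrate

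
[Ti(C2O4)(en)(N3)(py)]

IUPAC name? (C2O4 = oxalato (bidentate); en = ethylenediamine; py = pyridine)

azido(ethylenediamine)oxalato(pyridine)titanium(III)

There is no counter-ion, so the complex is neutral overall.
Ligand charges: 1×oxalato (-2 each), 1×azido (-1 each), 1×ethylenediamine (neutral), 1×pyridine (neutral); total -3. So Ti + (-3) = 0, giving Ti = +3.
Ligands are named alphabetically: azido before ethylenediamine before oxalato before pyridine.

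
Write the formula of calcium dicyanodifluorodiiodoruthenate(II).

Ca2[Ru(CN)2F2I2]

Ligands: 2 iodo (I, -1), 2 cyano (CN, -1), 2 fluoro (F, -1). Ligand charge sum = -6.
Charge balance with calcium (+2) requires 1 complex ion per 2 calcium.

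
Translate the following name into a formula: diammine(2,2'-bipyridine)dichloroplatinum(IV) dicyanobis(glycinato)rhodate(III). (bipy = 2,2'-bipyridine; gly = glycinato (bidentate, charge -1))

Cation [Pt…]: ligand charges -2, Pt(IV) ⇒ ion charge 2+.
Anion [Rh…]: ligand charges -4, Rh(III) ⇒ ion charge 1−.
One 2+ cation requires 2 of the 1− anion.

[Pt(bipy)Cl2(NH3)2][Rh(CN)2(gly)2]2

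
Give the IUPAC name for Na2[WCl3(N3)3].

The 2 sodium counter-ions carry a total charge of +2, so each complex ion is 2−.
Ligand charges: 3×azido (-1 each), 3×chloro (-1 each); total -6. So W + (-6) = 2−, giving W = +4.
The complex ion is anionic, so tungsten takes the -ate form tungstate(IV).

sodium triazidotrichlorotungstate(IV)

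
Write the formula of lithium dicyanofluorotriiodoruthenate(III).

Ligands: 3 iodo (I, -1), 1 fluoro (F, -1), 2 cyano (CN, -1). Ligand charge sum = -6.
Charge balance with lithium (+1) requires 1 complex ion per 3 lithium.

Li3[Ru(CN)2FI3]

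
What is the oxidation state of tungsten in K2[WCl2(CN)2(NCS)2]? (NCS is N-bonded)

+4

2 potassium outside the brackets (+1 each) → the complex ion is 2−.
Ligand charges: 2×NCS = -2; 2×Cl = -2; 2×CN = -2; sum -6.
W + (-6) = 2− ⇒ W is +4.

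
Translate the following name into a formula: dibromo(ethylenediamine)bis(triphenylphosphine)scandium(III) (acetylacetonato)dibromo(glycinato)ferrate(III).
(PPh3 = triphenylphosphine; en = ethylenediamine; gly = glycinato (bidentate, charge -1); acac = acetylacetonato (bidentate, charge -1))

[ScBr2(en)(PPh3)2][Fe(acac)Br2(gly)]

Cation [Sc…]: ligand charges -2, Sc(III) ⇒ ion charge 1+.
Anion [Fe…]: ligand charges -4, Fe(III) ⇒ ion charge 1−.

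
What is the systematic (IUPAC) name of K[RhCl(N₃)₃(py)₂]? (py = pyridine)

The 1 potassium counter-ion carries a total charge of +1, so each complex ion is 1−.
Ligand charges: 2×pyridine (neutral), 3×azido (-1 each), 1×chloro (-1 each); total -4. So Rh + (-4) = 1−, giving Rh = +3.
Ligands are named alphabetically: azido before chloro before pyridine.
The complex ion is anionic, so rhodium takes the -ate form rhodate(III).

potassium triazidochlorobis(pyridine)rhodate(III)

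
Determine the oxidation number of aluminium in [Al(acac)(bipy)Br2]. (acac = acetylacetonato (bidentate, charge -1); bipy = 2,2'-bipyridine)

No counter-ion: the bracketed complex is neutral.
Ligand charges: 1×acac = -1; 1×bipy neutral; 2×Br = -2; sum -3.
Al + (-3) = 0 ⇒ Al is +3.

+3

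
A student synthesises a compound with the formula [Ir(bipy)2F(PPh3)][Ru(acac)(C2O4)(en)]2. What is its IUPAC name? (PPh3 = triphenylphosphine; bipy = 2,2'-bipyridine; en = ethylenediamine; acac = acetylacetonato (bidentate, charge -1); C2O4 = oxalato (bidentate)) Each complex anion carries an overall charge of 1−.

Both ions are complex: the cation is named first with the plain metal name, the anion second with the -ate form; each ion's ligands are alphabetised independently.
The complex anion is given as 1−; its ligand charges sum to -3, so Ru = +2.
With 2 anions per cation, the cation must be 2×1 = 2+.
Cation: ligand charges sum to -1; for the ion to be 2+, Ir = +3.

bis(2,2'-bipyridine)fluoro(triphenylphosphine)iridium(III) (acetylacetonato)(ethylenediamine)oxalatoruthenate(II)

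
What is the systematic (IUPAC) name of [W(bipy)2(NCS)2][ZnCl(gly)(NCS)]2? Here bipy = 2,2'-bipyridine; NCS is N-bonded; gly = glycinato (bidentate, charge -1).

Both ions are complex: the cation is named first with the plain metal name, the anion second with the -ate form; each ion's ligands are alphabetised independently.
Zinc is always +2 in its complexes; the anion's ligand charges sum to -3, so the complex anion is 1−.
With 2 anions per cation, the cation must be 2×1 = 2+.
Cation: ligand charges sum to -2; for the ion to be 2+, W = +4.

bis(2,2'-bipyridine)diisothiocyanatotungsten(IV) chloro(glycinato)isothiocyanatozincate(II)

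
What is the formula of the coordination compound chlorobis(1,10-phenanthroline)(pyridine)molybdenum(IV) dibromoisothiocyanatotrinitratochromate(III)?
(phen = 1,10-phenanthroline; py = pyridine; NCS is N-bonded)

Cation [Mo…]: ligand charges -1, Mo(IV) ⇒ ion charge 3+.
Anion [Cr…]: ligand charges -6, Cr(III) ⇒ ion charge 3−.
One 3+ cation balances one 3− anion.

[MoCl(phen)2(py)][CrBr2(NCS)(NO3)3]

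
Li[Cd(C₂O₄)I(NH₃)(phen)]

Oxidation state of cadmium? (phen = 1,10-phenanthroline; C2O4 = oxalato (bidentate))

+2

1 lithium outside the brackets (+1 each) → the complex ion is 1−.
Ligand charges: 1×phen neutral; 1×C2O4 = -2; 1×I = -1; 1×NH3 neutral; sum -3.
Cd + (-3) = 1− ⇒ Cd is +2.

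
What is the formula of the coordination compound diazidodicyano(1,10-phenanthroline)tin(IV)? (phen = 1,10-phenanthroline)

[Sn(CN)2(N3)2(phen)]

Ligands: 2 cyano (CN, -1), 2 azido (N3, -1), 1 1,10-phenanthroline (phen, neutral). Ligand charge sum = -4.
With Sn in oxidation state +4, the complex ion is [Sn...].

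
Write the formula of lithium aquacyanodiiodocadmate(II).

Ligands: 1 cyano (CN, -1), 1 aqua (H2O, neutral), 2 iodo (I, -1). Ligand charge sum = -3.
With Cd in oxidation state +2, the complex ion is [Cd...]^1−.
Charge balance with lithium (+1) requires 1 complex ion per 1 lithium.

Li[Cd(CN)(H2O)I2]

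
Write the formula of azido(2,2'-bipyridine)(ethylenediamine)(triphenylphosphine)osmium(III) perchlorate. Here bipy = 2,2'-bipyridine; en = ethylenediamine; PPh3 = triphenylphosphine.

[Os(bipy)(en)(N3)(PPh3)](ClO4)2

Ligands: 1 2,2'-bipyridine (bipy, neutral), 1 ethylenediamine (en, neutral), 1 triphenylphosphine (PPh3, neutral), 1 azido (N3, -1). Ligand charge sum = -1.
With Os in oxidation state +3, the complex ion is [Os...]^2+.
Charge balance with perchlorate (-1) requires 1 complex ion per 2 perchlorate.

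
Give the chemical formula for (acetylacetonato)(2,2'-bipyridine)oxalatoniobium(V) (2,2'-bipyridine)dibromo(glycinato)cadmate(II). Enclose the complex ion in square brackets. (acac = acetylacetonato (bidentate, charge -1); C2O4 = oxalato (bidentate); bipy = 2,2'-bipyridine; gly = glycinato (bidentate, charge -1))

Cation [Nb…]: ligand charges -3, Nb(V) ⇒ ion charge 2+.
Anion [Cd…]: ligand charges -3, Cd(II) ⇒ ion charge 1−.
One 2+ cation requires 2 of the 1− anion.

[Nb(acac)(bipy)(C2O4)][Cd(bipy)Br2(gly)]2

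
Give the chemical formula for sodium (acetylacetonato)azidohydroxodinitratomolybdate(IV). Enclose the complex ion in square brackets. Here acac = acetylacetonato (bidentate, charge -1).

Na[Mo(acac)(N3)(NO3)2(OH)]

Ligands: 1 hydroxo (OH, -1), 1 acetylacetonato (acac, -1), 1 azido (N3, -1), 2 nitrato (NO3, -1). Ligand charge sum = -5.
With Mo in oxidation state +4, the complex ion is [Mo...]^1−.
Charge balance with sodium (+1) requires 1 complex ion per 1 sodium.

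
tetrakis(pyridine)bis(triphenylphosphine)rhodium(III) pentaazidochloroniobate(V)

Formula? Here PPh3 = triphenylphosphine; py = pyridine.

Cation [Rh…]: ligand charges 0, Rh(III) ⇒ ion charge 3+.
Anion [Nb…]: ligand charges -6, Nb(V) ⇒ ion charge 1−.
One 3+ cation requires 3 of the 1− anion.

[Rh(PPh3)2(py)4][NbCl(N3)5]3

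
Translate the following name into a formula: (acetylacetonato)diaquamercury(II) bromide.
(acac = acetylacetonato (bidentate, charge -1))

[Hg(acac)(H2O)2]Br

Ligands: 2 aqua (H2O, neutral), 1 acetylacetonato (acac, -1). Ligand charge sum = -1.
Charge balance with bromide (-1) requires 1 complex ion per 1 bromide.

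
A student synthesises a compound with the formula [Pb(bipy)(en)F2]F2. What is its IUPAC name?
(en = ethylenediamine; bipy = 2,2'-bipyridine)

(2,2'-bipyridine)(ethylenediamine)difluorolead(IV) fluoride

The 2 fluoride counter-ions carry a total charge of -2, so each complex ion is 2+.
Ligand charges: 2×fluoro (-1 each), 1×ethylenediamine (neutral), 1×2,2'-bipyridine (neutral); total -2. So Pb + (-2) = 2+, giving Pb = +4.
Ligands are named alphabetically: bipyridine before ethylenediamine before fluoro.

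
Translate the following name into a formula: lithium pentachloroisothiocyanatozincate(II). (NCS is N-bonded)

Li4[ZnCl5(NCS)]

Ligands: 1 isothiocyanato (NCS, -1), 5 chloro (Cl, -1). Ligand charge sum = -6.
Charge balance with lithium (+1) requires 1 complex ion per 4 lithium.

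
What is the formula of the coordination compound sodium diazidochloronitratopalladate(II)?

Na2[PdCl(N3)2(NO3)]

Ligands: 1 chloro (Cl, -1), 2 azido (N3, -1), 1 nitrato (NO3, -1). Ligand charge sum = -4.
With Pd in oxidation state +2, the complex ion is [Pd...]^2−.
Charge balance with sodium (+1) requires 1 complex ion per 2 sodium.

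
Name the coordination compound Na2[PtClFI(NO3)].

sodium chlorofluoroiodonitratoplatinate(II)

The 2 sodium counter-ions carry a total charge of +2, so each complex ion is 2−.
Ligand charges: 1×chloro (-1 each), 1×fluoro (-1 each), 1×iodo (-1 each), 1×nitrato (-1 each); total -4. So Pt + (-4) = 2−, giving Pt = +2.
Ligands are named alphabetically: chloro before fluoro before iodo before nitrato.
The complex ion is anionic, so platinum takes the -ate form platinate(II).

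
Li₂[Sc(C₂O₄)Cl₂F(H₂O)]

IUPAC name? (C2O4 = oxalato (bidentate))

The 2 lithium counter-ions carry a total charge of +2, so each complex ion is 2−.
Ligand charges: 1×fluoro (-1 each), 1×aqua (neutral), 1×oxalato (-2 each), 2×chloro (-1 each); total -5. So Sc + (-5) = 2−, giving Sc = +3.
The complex ion is anionic, so scandium takes the -ate form scandate(III).

lithium aquadichlorofluorooxalatoscandate(III)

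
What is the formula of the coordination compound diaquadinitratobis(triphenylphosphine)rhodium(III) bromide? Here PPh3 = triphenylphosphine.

[Rh(H2O)2(NO3)2(PPh3)2]Br

Ligands: 2 aqua (H2O, neutral), 2 triphenylphosphine (PPh3, neutral), 2 nitrato (NO3, -1). Ligand charge sum = -2.
Charge balance with bromide (-1) requires 1 complex ion per 1 bromide.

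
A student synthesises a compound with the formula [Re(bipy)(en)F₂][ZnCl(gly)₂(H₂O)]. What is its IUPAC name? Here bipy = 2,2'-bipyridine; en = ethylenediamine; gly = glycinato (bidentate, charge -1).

Zinc is always +2 in its complexes; the anion's ligand charges sum to -3, so the complex anion is 1−.
A 1:1 salt means the cation carries the equal and opposite charge, 1+.
Cation: ligand charges sum to -2; for the ion to be 1+, Re = +3.

(2,2'-bipyridine)(ethylenediamine)difluororhenium(III) aquachlorobis(glycinato)zincate(II)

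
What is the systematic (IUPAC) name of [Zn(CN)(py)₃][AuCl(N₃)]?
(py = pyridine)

cyanotris(pyridine)zinc(II) azidochloroaurate(I)

Both ions are complex: the cation is named first with the plain metal name, the anion second with the -ate form; each ion's ligands are alphabetised independently.
Zinc is always +2 in its complexes; the cation's ligand charges sum to -1, so the complex cation is 1+.
A 1:1 salt means the anion carries the equal and opposite charge, 1−.
Anion: ligand charges sum to -2; for the ion to be 1−, Au = +1.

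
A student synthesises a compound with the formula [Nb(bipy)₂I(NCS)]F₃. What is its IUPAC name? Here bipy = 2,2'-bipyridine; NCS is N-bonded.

bis(2,2'-bipyridine)iodoisothiocyanatoniobium(V) fluoride

The 3 fluoride counter-ions carry a total charge of -3, so each complex ion is 3+.
Ligand charges: 2×2,2'-bipyridine (neutral), 1×iodo (-1 each), 1×isothiocyanato (-1 each); total -2. So Nb + (-2) = 3+, giving Nb = +5.
Ligands are named alphabetically: bipyridine before iodo before isothiocyanato.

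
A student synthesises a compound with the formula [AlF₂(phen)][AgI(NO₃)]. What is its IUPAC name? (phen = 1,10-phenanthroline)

difluoro(1,10-phenanthroline)aluminium(III) iodonitratoargentate(I)

Aluminium is always +3 in its complexes; the cation's ligand charges sum to -2, so the complex cation is 1+.
A 1:1 salt means the anion carries the equal and opposite charge, 1−.
Anion: ligand charges sum to -2; for the ion to be 1−, Ag = +1.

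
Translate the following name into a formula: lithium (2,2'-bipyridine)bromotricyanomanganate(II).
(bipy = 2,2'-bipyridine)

Li2[Mn(bipy)Br(CN)3]

Ligands: 1 2,2'-bipyridine (bipy, neutral), 3 cyano (CN, -1), 1 bromo (Br, -1). Ligand charge sum = -4.
Charge balance with lithium (+1) requires 1 complex ion per 2 lithium.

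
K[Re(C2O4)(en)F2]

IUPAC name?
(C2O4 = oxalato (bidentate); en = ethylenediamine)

potassium (ethylenediamine)difluorooxalatorhenate(III)

The 1 potassium counter-ion carries a total charge of +1, so each complex ion is 1−.
Ligand charges: 2×fluoro (-1 each), 1×oxalato (-2 each), 1×ethylenediamine (neutral); total -4. So Re + (-4) = 1−, giving Re = +3.
The complex ion is anionic, so rhenium takes the -ate form rhenate(III).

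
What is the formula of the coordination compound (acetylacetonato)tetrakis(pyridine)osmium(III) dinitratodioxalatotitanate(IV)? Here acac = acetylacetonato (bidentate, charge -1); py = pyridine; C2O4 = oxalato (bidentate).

Cation [Os…]: ligand charges -1, Os(III) ⇒ ion charge 2+.
Anion [Ti…]: ligand charges -6, Ti(IV) ⇒ ion charge 2−.

[Os(acac)(py)4][Ti(C2O4)2(NO3)2]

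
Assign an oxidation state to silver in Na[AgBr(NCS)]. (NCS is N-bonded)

1 sodium outside the brackets (+1 each) → the complex ion is 1−.
Ligand charges: 1×NCS = -1; 1×Br = -1; sum -2.
Ag + (-2) = 1− ⇒ Ag is +1.

+1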